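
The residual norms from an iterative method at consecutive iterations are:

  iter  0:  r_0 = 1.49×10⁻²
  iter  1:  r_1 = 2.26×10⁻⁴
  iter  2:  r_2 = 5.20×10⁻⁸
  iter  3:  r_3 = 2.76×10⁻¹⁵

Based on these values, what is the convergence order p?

Consecutive ratios: r_3/r_2 = 2.76×10⁻¹⁵/5.20×10⁻⁸ = 5.30769e-08, r_2/r_1 = 5.20×10⁻⁸/2.26×10⁻⁴ = 0.000230088.
p ≈ ln(5.30769e-08)/ln(0.000230088) = -16.7515/-8.3770 ≈ 2.00.
So the convergence is quadratic (order 2).

2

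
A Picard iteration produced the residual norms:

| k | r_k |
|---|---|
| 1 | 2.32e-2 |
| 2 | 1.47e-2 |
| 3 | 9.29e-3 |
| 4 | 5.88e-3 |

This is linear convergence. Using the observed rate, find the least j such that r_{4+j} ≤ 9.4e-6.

Rate ρ ≈ r_4/r_3 = 5.88e-3/9.29e-3 = 0.6329.
After j more steps, r_{4+j} ≈ 5.88e-3·ρ^j; need ρ^j ≤ 9.4e-6/5.88e-3 = 0.00159864.
j ≥ ln(0.00159864)/ln(0.6329) = -6.4386/-0.45744 = 14.075.
So 15 more iterations are needed.

15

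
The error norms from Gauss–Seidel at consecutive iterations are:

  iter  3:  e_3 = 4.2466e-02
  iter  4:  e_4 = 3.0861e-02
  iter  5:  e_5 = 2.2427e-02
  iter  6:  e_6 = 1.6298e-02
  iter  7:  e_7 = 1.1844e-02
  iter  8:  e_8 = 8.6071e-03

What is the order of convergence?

Consecutive ratios: e_8/e_7 = 8.6071e-03/1.1844e-02 = 0.726706, e_7/e_6 = 1.1844e-02/1.6298e-02 = 0.726715.
p ≈ ln(0.726706)/ln(0.726715) = -0.3192/-0.3192 ≈ 1.00.
So the convergence is linear (order 1).

1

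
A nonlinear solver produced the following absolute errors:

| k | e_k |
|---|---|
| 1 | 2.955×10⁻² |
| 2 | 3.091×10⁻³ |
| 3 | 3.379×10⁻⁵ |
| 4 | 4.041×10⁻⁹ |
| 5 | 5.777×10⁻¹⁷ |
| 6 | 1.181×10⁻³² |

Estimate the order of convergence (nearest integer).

Consecutive ratios: e_6/e_5 = 1.181×10⁻³²/5.777×10⁻¹⁷ = 2.04431e-16, e_5/e_4 = 5.777×10⁻¹⁷/4.041×10⁻⁹ = 1.4296e-08.
p ≈ ln(2.04431e-16)/ln(1.4296e-08) = -36.1263/-18.0633 ≈ 2.00.
So the convergence is quadratic (order 2).

2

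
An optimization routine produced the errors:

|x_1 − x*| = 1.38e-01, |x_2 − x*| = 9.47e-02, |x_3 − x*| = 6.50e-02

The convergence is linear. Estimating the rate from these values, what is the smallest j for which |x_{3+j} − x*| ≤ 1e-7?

Rate ρ ≈ |x_3 − x*|/|x_2 − x*| = 6.50e-02/9.47e-02 = 0.6864.
After j more steps, |x_{3+j} − x*| ≈ 6.50e-02·ρ^j; need ρ^j ≤ 1e-7/6.50e-02 = 1.53846e-06.
j ≥ ln(1.53846e-06)/ln(0.6864) = -13.3847/-0.37629 = 35.570.
So 36 more iterations are needed.

36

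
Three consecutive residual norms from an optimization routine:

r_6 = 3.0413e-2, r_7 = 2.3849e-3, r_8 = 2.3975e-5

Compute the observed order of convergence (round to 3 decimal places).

1.807

p ≈ ln(r_8/r_7) / ln(r_7/r_6)
  = ln(2.3975e-5/2.3849e-3) / ln(2.3849e-3/3.0413e-2)
  = ln(0.0100528) / ln(0.0784171)
  = -4.599904 / -2.545713 ≈ 1.806922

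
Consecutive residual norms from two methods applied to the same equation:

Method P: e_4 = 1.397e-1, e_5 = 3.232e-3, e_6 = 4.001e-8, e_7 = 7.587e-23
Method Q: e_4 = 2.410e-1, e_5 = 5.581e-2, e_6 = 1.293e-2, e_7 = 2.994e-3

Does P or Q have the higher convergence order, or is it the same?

Method P: p ≈ ln(7.587e-23/4.001e-8)/ln(4.001e-8/3.232e-3) ≈ 3.00.
Method Q: p ≈ ln(2.994e-3/1.293e-2)/ln(1.293e-2/5.581e-2) ≈ 1.00.
Method P has the higher order (≈3.0 vs ≈1.0).

P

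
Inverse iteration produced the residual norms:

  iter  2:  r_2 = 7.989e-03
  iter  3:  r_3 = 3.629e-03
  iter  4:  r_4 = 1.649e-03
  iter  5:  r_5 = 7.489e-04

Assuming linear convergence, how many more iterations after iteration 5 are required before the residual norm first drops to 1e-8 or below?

Rate ρ ≈ r_5/r_4 = 7.489e-04/1.649e-03 = 0.4542.
After j more steps, r_{5+j} ≈ 7.489e-04·ρ^j; need ρ^j ≤ 1e-8/7.489e-04 = 1.33529e-05.
j ≥ ln(1.33529e-05)/ln(0.4542) = -11.2238/-0.78922 = 14.221.
So 15 more iterations are needed.

15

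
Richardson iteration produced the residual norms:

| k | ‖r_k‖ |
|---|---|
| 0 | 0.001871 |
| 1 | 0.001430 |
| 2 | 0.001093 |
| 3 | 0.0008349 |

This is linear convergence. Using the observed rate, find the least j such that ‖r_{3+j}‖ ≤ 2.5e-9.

Rate ρ ≈ ‖r_3‖/‖r_2‖ = 0.0008349/0.001093 = 0.7639.
After j more steps, ‖r_{3+j}‖ ≈ 0.0008349·ρ^j; need ρ^j ≤ 2.5e-9/0.0008349 = 2.99437e-06.
j ≥ ln(2.99437e-06)/ln(0.7639) = -12.7188/-0.26932 = 47.226.
So 48 more iterations are needed.

48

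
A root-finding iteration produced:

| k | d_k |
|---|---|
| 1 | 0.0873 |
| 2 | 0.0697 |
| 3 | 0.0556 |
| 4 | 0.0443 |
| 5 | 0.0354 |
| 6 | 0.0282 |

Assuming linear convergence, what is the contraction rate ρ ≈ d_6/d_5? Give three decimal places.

0.797

ρ ≈ d_6/d_5 = 0.0282/0.0354 = 0.79661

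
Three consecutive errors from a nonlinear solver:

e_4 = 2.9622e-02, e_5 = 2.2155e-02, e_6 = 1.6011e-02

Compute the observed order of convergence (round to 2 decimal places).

p ≈ ln(e_6/e_5) / ln(e_5/e_4)
  = ln(1.6011e-02/2.2155e-02) / ln(2.2155e-02/2.9622e-02)
  = ln(0.722681) / ln(0.747924)
  = -0.32479 / -0.29045 ≈ 1.11823

1.12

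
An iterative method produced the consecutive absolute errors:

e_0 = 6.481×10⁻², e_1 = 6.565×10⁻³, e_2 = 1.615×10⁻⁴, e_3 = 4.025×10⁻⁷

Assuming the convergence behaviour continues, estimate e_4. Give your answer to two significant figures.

2.5e-11

First estimate the order: p ≈ ln(e_3/e_2) / ln(e_2/e_1) = ln(4.025×10⁻⁷/1.615×10⁻⁴)/ln(1.615×10⁻⁴/6.565×10⁻³) = ln(0.00249226)/ln(0.0246002) ≈ 1.6180.
Then e_4 ≈ e_3·(e_3/e_2)^p = 4.025×10⁻⁷·(0.00249226)^1.6180 = 4.025×10⁻⁷·6.13321e-05 ≈ 2.469e-11.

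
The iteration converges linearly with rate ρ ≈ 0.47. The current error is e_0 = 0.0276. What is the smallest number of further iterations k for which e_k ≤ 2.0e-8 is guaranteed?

19

After k steps, e_k ≈ 0.0276·0.47^k.
Need 0.47^k ≤ 2.0e-8/0.0276 = 7.24638e-07.
k ≥ ln(7.24638e-07)/ln(0.47) = -14.1376/-0.75502 = 18.725.
Smallest integer k = 19.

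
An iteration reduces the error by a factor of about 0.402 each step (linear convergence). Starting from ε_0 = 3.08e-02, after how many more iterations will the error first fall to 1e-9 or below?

19

After k steps, ε_k ≈ 3.08e-02·0.402^k.
Need 0.402^k ≤ 1e-9/3.08e-02 = 3.24675e-08.
k ≥ ln(3.24675e-08)/ln(0.402) = -17.2430/-0.91130 = 18.921.
Smallest integer k = 19.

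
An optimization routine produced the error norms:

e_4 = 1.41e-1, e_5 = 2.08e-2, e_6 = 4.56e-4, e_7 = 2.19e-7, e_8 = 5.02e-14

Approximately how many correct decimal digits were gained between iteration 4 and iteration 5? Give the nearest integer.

Digits gained ≈ log₁₀(e_4/e_5) = log₁₀(1.41e-1/2.08e-2) = log₁₀(6.77885) ≈ 0.831.

1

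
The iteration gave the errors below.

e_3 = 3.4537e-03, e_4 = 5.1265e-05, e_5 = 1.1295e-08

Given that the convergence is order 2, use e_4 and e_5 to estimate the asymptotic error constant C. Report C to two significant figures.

C ≈ e_5 / e_4^2
  = 1.1295e-08 / (5.1265e-05)^2
  = 1.1295e-08 / 2.6281e-09 ≈ 4.2978

4.3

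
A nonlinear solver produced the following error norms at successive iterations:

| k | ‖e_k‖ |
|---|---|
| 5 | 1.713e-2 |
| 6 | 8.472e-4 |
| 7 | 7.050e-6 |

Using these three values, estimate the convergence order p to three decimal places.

1.593

p ≈ ln(‖e_7‖/‖e_6‖) / ln(‖e_6‖/‖e_5‖)
  = ln(7.050e-6/8.472e-4) / ln(8.472e-4/1.713e-2)
  = ln(0.00832153) / ln(0.0494571)
  = -4.788909 / -3.006650 ≈ 1.592772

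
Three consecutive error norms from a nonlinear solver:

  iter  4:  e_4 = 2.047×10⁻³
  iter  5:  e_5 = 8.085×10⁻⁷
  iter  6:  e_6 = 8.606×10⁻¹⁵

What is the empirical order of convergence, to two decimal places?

p ≈ ln(e_6/e_5) / ln(e_5/e_4)
  = ln(8.606×10⁻¹⁵/8.085×10⁻⁷) / ln(8.085×10⁻⁷/2.047×10⁻³)
  = ln(1.06444e-08) / ln(0.000394968)
  = -18.35823 / -7.83671 ≈ 2.34259

2.34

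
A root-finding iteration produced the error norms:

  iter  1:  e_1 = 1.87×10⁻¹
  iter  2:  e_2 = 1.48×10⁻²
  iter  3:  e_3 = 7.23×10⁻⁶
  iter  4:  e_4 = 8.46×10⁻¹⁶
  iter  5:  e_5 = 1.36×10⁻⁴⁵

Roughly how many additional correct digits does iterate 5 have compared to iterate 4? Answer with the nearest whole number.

Digits gained ≈ log₁₀(e_4/e_5) = log₁₀(8.46×10⁻¹⁶/1.36×10⁻⁴⁵) = log₁₀(6.22059e+29) ≈ 29.794.

30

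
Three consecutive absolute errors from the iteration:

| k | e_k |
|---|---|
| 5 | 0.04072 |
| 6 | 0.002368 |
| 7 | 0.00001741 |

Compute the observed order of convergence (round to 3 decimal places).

p ≈ ln(e_7/e_6) / ln(e_6/e_5)
  = ln(0.00001741/0.002368) / ln(0.002368/0.04072)
  = ln(0.0073522) / ln(0.0581532)
  = -4.912756 / -2.844674 ≈ 1.727001

1.727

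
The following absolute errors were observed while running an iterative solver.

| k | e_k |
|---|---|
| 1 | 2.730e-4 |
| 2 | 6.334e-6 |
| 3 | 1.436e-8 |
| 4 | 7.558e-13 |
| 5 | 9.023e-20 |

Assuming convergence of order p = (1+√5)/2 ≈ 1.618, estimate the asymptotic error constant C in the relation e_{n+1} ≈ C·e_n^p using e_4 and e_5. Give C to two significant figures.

3.7

C ≈ e_5 / e_4^1.618
  = 9.023e-20 / (7.558e-13)^1.618
  = 9.023e-20 / 2.43928e-20 ≈ 3.699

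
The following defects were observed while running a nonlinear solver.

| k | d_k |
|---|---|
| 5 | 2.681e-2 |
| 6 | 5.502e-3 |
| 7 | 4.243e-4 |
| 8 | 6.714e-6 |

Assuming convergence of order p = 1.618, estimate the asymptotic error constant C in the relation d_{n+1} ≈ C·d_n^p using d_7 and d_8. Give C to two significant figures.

1.9

C ≈ d_8 / d_7^1.618
  = 6.714e-6 / (4.243e-4)^1.618
  = 6.714e-6 / 3.49603e-06 ≈ 1.9205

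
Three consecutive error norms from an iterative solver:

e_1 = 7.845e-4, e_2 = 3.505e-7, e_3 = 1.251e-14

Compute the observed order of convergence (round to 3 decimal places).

2.223

p ≈ ln(e_3/e_2) / ln(e_2/e_1)
  = ln(1.251e-14/3.505e-7) / ln(3.505e-7/7.845e-4)
  = ln(3.56919e-08) / ln(0.000446781)
  = -17.148342 / -7.713442 ≈ 2.223176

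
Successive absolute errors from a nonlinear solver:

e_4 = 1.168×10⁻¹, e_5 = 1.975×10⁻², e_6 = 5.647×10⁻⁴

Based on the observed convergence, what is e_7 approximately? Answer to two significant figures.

First estimate the order: p ≈ ln(e_6/e_5) / ln(e_5/e_4) = ln(5.647×10⁻⁴/1.975×10⁻²)/ln(1.975×10⁻²/1.168×10⁻¹) = ln(0.0285924)/ln(0.169092) ≈ 2.0000.
Then e_7 ≈ e_6·(e_6/e_5)^p = 5.647×10⁻⁴·(0.0285924)^2.0000 = 5.647×10⁻⁴·0.000817525 ≈ 4.617e-07.

4.6e-7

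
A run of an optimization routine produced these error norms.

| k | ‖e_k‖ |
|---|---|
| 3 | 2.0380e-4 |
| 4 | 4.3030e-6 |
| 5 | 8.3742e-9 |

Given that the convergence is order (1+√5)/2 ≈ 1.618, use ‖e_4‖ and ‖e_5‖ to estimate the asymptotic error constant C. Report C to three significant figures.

C ≈ ‖e_5‖ / ‖e_4‖^1.618
  = 8.3742e-9 / (4.3030e-6)^1.618
  = 8.3742e-9 / 2.07703e-09 ≈ 4.0318

4.03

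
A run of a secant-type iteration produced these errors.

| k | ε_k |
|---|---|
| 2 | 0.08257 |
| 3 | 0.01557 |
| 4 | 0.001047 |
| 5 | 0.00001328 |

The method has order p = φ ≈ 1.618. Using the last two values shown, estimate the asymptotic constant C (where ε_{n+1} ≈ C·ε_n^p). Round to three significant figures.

0.881

C ≈ ε_5 / ε_4^1.618
  = 0.00001328 / (0.001047)^1.618
  = 0.00001328 / 1.50756e-05 ≈ 0.8809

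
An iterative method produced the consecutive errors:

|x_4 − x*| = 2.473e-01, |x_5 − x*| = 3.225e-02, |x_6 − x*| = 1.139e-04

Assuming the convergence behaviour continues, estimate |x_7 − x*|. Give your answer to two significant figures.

First estimate the order: p ≈ ln(|x_6 − x*|/|x_5 − x*|) / ln(|x_5 − x*|/|x_4 − x*|) = ln(1.139e-04/3.225e-02)/ln(3.225e-02/2.473e-01) = ln(0.00353178)/ln(0.130408) ≈ 2.7716.
Then |x_7 − x*| ≈ |x_6 − x*|·(|x_6 − x*|/|x_5 − x*|)^p = 1.139e-04·(0.00353178)^2.7716 = 1.139e-04·1.59963e-07 ≈ 1.822e-11.

1.8e-11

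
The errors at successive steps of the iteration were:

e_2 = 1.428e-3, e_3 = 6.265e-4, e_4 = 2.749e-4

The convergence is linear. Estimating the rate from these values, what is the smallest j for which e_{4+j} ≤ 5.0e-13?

25

Rate ρ ≈ e_4/e_3 = 2.749e-4/6.265e-4 = 0.4388.
After j more steps, e_{4+j} ≈ 2.749e-4·ρ^j; need ρ^j ≤ 5.0e-13/2.749e-4 = 1.81884e-09.
j ≥ ln(1.81884e-09)/ln(0.4388) = -20.1251/-0.82371 = 24.432.
So 25 more iterations are needed.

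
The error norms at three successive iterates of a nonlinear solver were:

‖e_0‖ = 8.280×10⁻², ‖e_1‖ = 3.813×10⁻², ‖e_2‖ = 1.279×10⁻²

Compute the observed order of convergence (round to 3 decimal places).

1.409

p ≈ ln(‖e_2‖/‖e_1‖) / ln(‖e_1‖/‖e_0‖)
  = ln(1.279×10⁻²/3.813×10⁻²) / ln(3.813×10⁻²/8.280×10⁻²)
  = ln(0.335431) / ln(0.460507)
  = -1.092339 / -0.775427 ≈ 1.408694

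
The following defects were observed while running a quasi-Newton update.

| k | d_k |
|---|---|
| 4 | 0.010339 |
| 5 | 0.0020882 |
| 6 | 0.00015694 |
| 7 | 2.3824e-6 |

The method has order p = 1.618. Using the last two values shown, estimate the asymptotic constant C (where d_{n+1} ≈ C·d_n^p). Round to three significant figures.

C ≈ d_7 / d_6^1.618
  = 2.3824e-6 / (0.00015694)^1.618
  = 2.3824e-6 / 6.99354e-07 ≈ 3.4066

3.41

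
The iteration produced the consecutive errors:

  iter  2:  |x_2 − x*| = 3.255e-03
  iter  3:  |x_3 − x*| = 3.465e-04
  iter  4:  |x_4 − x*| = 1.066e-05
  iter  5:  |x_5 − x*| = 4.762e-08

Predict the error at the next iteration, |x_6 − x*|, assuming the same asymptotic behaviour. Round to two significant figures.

First estimate the order: p ≈ ln(|x_5 − x*|/|x_4 − x*|) / ln(|x_4 − x*|/|x_3 − x*|) = ln(4.762e-08/1.066e-05)/ln(1.066e-05/3.465e-04) = ln(0.00446717)/ln(0.0307648) ≈ 1.5543.
Then |x_6 − x*| ≈ |x_5 − x*|·(|x_5 − x*|/|x_4 − x*|)^p = 4.762e-08·(0.00446717)^1.5543 = 4.762e-08·0.000222559 ≈ 1.06e-11.

1.1e-11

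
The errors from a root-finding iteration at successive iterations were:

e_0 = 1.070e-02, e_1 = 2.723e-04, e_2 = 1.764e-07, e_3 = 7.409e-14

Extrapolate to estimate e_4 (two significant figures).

First estimate the order: p ≈ ln(e_3/e_2) / ln(e_2/e_1) = ln(7.409e-14/1.764e-07)/ln(1.764e-07/2.723e-04) = ln(4.20011e-07)/ln(0.000647815) ≈ 1.9999.
Then e_4 ≈ e_3·(e_3/e_2)^p = 7.409e-14·(4.20011e-07)^1.9999 = 7.409e-14·1.76668e-13 ≈ 1.309e-26.

1.3e-26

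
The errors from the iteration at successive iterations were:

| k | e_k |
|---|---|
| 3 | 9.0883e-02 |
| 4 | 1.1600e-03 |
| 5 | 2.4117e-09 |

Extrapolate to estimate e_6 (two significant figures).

First estimate the order: p ≈ ln(e_5/e_4) / ln(e_4/e_3) = ln(2.4117e-09/1.1600e-03)/ln(1.1600e-03/9.0883e-02) = ln(2.07905e-06)/ln(0.0127637) ≈ 3.0000.
Then e_6 ≈ e_5·(e_5/e_4)^p = 2.4117e-09·(2.07905e-06)^3.0000 = 2.4117e-09·8.98659e-18 ≈ 2.167e-26.

2.2e-26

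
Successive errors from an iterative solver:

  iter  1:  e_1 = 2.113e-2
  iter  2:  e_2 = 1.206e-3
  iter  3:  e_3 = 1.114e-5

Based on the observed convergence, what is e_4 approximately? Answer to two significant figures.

First estimate the order: p ≈ ln(e_3/e_2) / ln(e_2/e_1) = ln(1.114e-5/1.206e-3)/ln(1.206e-3/2.113e-2) = ln(0.00923715)/ln(0.0570752) ≈ 1.6360.
Then e_4 ≈ e_3·(e_3/e_2)^p = 1.114e-5·(0.00923715)^1.6360 = 1.114e-5·0.000469483 ≈ 5.23e-09.

5.2e-9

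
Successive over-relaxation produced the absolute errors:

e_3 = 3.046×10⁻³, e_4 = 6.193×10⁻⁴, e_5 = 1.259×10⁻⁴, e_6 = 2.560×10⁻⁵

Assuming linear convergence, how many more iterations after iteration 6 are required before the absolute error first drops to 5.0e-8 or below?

Rate ρ ≈ e_6/e_5 = 2.560×10⁻⁵/1.259×10⁻⁴ = 0.2033.
After j more steps, e_{6+j} ≈ 2.560×10⁻⁵·ρ^j; need ρ^j ≤ 5.0e-8/2.560×10⁻⁵ = 0.00195312.
j ≥ ln(0.00195312)/ln(0.2033) = -6.2383/-1.59307 = 3.916.
So 4 more iterations are needed.

4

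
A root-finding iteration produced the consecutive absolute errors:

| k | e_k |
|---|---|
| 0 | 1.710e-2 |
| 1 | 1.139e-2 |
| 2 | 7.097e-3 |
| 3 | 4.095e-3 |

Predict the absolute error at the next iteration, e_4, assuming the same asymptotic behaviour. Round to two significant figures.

2.2e-3

First estimate the order: p ≈ ln(e_3/e_2) / ln(e_2/e_1) = ln(4.095e-3/7.097e-3)/ln(7.097e-3/1.139e-2) = ln(0.577004)/ln(0.62309) ≈ 1.1624.
Then e_4 ≈ e_3·(e_3/e_2)^p = 4.095e-3·(0.577004)^1.1624 = 4.095e-3·0.527709 ≈ 0.002161.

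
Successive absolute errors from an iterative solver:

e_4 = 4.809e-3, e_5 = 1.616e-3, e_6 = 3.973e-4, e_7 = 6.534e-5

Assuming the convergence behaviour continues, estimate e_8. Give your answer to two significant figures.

First estimate the order: p ≈ ln(e_7/e_6) / ln(e_6/e_5) = ln(6.534e-5/3.973e-4)/ln(3.973e-4/1.616e-3) = ln(0.16446)/ln(0.245854) ≈ 1.2866.
Then e_8 ≈ e_7·(e_7/e_6)^p = 6.534e-5·(0.16446)^1.2866 = 6.534e-5·0.0980355 ≈ 6.406e-06.

6.4e-6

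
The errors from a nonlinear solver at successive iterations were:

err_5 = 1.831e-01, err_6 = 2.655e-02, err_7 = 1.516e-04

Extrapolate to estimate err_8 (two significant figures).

1.5e-10

First estimate the order: p ≈ ln(err_7/err_6) / ln(err_6/err_5) = ln(1.516e-04/2.655e-02)/ln(2.655e-02/1.831e-01) = ln(0.00570998)/ln(0.145003) ≈ 2.6751.
Then err_8 ≈ err_7·(err_7/err_6)^p = 1.516e-04·(0.00570998)^2.6751 = 1.516e-04·9.97179e-07 ≈ 1.512e-10.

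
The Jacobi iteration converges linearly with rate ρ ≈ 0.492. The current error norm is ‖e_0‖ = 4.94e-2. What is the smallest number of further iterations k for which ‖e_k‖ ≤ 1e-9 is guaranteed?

After k steps, ‖e_k‖ ≈ 4.94e-2·0.492^k.
Need 0.492^k ≤ 1e-9/4.94e-2 = 2.02429e-08.
k ≥ ln(2.02429e-08)/ln(0.492) = -17.7155/-0.70928 = 24.977.
Smallest integer k = 25.

25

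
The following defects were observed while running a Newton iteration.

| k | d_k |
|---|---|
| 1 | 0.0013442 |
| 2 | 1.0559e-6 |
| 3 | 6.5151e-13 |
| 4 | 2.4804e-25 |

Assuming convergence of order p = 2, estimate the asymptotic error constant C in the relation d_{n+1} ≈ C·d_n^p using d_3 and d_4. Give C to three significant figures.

C ≈ d_4 / d_3^2
  = 2.4804e-25 / (6.5151e-13)^2
  = 2.4804e-25 / 4.24465e-25 ≈ 0.58436

0.584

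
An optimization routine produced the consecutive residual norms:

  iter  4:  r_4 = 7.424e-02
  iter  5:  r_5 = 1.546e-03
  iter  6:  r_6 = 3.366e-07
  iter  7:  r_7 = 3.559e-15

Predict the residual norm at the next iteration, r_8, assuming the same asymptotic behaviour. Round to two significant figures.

1.5e-32

First estimate the order: p ≈ ln(r_7/r_6) / ln(r_6/r_5) = ln(3.559e-15/3.366e-07)/ln(3.366e-07/1.546e-03) = ln(1.05734e-08)/ln(0.000217723) ≈ 2.1779.
Then r_8 ≈ r_7·(r_7/r_6)^p = 3.559e-15·(1.05734e-08)^2.1779 = 3.559e-15·4.26125e-18 ≈ 1.517e-32.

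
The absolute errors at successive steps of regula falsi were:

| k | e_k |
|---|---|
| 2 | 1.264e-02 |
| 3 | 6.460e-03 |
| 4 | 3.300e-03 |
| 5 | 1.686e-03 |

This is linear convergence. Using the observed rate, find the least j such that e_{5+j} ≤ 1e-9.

Rate ρ ≈ e_5/e_4 = 1.686e-03/3.300e-03 = 0.5109.
After j more steps, e_{5+j} ≈ 1.686e-03·ρ^j; need ρ^j ≤ 1e-9/1.686e-03 = 5.9312e-07.
j ≥ ln(5.9312e-07)/ln(0.5109) = -14.3379/-0.67158 = 21.350.
So 22 more iterations are needed.

22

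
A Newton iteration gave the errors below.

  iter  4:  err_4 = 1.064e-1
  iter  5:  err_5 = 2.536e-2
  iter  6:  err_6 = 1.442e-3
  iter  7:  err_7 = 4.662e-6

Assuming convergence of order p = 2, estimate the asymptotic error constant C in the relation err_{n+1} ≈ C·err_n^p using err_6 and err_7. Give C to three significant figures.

2.24

C ≈ err_7 / err_6^2
  = 4.662e-6 / (1.442e-3)^2
  = 4.662e-6 / 2.07936e-06 ≈ 2.242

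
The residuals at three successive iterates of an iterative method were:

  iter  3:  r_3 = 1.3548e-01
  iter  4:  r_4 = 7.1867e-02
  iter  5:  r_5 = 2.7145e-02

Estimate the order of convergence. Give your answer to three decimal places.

p ≈ ln(r_5/r_4) / ln(r_4/r_3)
  = ln(2.7145e-02/7.1867e-02) / ln(7.1867e-02/1.3548e-01)
  = ln(0.377712) / ln(0.530462)
  = -0.973623 / -0.634007 ≈ 1.535666

1.536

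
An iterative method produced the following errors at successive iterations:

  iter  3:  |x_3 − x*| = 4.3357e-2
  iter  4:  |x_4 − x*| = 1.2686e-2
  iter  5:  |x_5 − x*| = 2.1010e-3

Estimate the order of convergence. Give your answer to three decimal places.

1.463

p ≈ ln(|x_5 − x*|/|x_4 − x*|) / ln(|x_4 − x*|/|x_3 − x*|)
  = ln(2.1010e-3/1.2686e-2) / ln(1.2686e-2/4.3357e-2)
  = ln(0.165616) / ln(0.292594)
  = -1.798083 / -1.228969 ≈ 1.463082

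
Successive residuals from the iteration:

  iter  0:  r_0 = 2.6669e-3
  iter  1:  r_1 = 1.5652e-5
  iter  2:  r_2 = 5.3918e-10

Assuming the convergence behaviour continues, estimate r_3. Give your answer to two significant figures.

First estimate the order: p ≈ ln(r_2/r_1) / ln(r_1/r_0) = ln(5.3918e-10/1.5652e-5)/ln(1.5652e-5/2.6669e-3) = ln(3.4448e-05)/ln(0.00586899) ≈ 2.0000.
Then r_3 ≈ r_2·(r_2/r_1)^p = 5.3918e-10·(3.4448e-05)^2.0000 = 5.3918e-10·1.18666e-09 ≈ 6.398e-19.

6.4e-19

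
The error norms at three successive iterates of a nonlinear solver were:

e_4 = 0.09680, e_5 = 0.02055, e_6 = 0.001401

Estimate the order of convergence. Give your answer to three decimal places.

1.733

p ≈ ln(e_6/e_5) / ln(e_5/e_4)
  = ln(0.001401/0.02055) / ln(0.02055/0.09680)
  = ln(0.0681752) / ln(0.212293)
  = -2.685674 / -1.549788 ≈ 1.732930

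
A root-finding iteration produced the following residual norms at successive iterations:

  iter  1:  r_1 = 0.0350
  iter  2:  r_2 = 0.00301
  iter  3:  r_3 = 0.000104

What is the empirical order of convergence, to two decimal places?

p ≈ ln(r_3/r_2) / ln(r_2/r_1)
  = ln(0.000104/0.00301) / ln(0.00301/0.0350)
  = ln(0.0345515) / ln(0.086)
  = -3.36530 / -2.45341 ≈ 1.37168

1.37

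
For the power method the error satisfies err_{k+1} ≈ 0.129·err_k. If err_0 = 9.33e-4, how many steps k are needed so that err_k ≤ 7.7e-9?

After k steps, err_k ≈ 9.33e-4·0.129^k.
Need 0.129^k ≤ 7.7e-9/9.33e-4 = 8.25295e-06.
k ≥ ln(8.25295e-06)/ln(0.129) = -11.7049/-2.04794 = 5.715.
Smallest integer k = 6.

6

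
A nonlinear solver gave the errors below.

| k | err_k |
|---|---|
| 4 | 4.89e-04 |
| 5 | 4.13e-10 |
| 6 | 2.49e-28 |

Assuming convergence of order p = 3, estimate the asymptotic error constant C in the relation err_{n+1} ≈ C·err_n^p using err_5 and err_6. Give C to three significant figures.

C ≈ err_6 / err_5^3
  = 2.49e-28 / (4.13e-10)^3
  = 2.49e-28 / 7.0445e-29 ≈ 3.5347

3.53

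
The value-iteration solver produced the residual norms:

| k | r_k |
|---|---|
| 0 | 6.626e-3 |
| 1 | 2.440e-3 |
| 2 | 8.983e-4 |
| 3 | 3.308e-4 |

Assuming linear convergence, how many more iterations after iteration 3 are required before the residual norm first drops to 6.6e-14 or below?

Rate ρ ≈ r_3/r_2 = 3.308e-4/8.983e-4 = 0.3683.
After j more steps, r_{3+j} ≈ 3.308e-4·ρ^j; need ρ^j ≤ 6.6e-14/3.308e-4 = 1.99516e-10.
j ≥ ln(1.99516e-10)/ln(0.3683) = -22.3351/-0.99886 = 22.361.
So 23 more iterations are needed.

23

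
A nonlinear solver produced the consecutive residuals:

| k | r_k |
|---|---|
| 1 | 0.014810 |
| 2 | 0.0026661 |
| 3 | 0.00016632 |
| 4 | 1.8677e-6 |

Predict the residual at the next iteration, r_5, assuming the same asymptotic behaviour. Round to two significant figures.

First estimate the order: p ≈ ln(r_4/r_3) / ln(r_3/r_2) = ln(1.8677e-6/0.00016632)/ln(0.00016632/0.0026661) = ln(0.0112296)/ln(0.0623833) ≈ 1.6180.
Then r_5 ≈ r_4·(r_4/r_3)^p = 1.8677e-6·(0.0112296)^1.6180 = 1.8677e-6·0.000700631 ≈ 1.309e-09.

1.3e-9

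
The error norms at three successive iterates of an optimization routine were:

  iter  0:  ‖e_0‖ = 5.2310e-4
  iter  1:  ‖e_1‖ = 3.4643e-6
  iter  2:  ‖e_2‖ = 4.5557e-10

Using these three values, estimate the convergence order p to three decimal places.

1.781

p ≈ ln(‖e_2‖/‖e_1‖) / ln(‖e_1‖/‖e_0‖)
  = ln(4.5557e-10/3.4643e-6) / ln(3.4643e-6/5.2310e-4)
  = ln(0.000131504) / ln(0.00662263)
  = -8.936473 / -5.017263 ≈ 1.781145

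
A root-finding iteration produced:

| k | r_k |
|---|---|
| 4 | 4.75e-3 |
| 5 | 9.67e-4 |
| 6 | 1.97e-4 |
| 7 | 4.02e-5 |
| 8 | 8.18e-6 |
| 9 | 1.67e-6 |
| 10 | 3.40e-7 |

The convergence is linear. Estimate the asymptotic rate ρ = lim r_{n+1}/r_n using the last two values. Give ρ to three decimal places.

0.204

ρ ≈ r_{10}/r_9 = 3.40e-7/1.67e-6 = 0.20359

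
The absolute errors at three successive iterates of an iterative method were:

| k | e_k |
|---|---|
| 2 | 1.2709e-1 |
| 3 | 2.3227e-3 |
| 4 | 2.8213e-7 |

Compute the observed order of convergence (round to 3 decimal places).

2.253

p ≈ ln(e_4/e_3) / ln(e_3/e_2)
  = ln(2.8213e-7/2.3227e-3) / ln(2.3227e-3/1.2709e-1)
  = ln(0.000121466) / ln(0.018276)
  = -9.015876 / -4.002167 ≈ 2.252749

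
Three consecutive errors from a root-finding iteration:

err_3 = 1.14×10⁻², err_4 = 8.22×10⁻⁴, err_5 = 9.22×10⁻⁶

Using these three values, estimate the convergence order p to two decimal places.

p ≈ ln(err_5/err_4) / ln(err_4/err_3)
  = ln(9.22×10⁻⁶/8.22×10⁻⁴) / ln(8.22×10⁻⁴/1.14×10⁻²)
  = ln(0.0112165) / ln(0.0721053)
  = -4.49037 / -2.62963 ≈ 1.70761

1.71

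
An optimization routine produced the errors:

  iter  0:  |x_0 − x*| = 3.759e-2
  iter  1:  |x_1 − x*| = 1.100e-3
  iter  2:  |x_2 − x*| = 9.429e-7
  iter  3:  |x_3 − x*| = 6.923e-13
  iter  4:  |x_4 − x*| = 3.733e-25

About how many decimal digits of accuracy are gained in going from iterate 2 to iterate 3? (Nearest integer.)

6

Digits gained ≈ log₁₀(|x_2 − x*|/|x_3 − x*|) = log₁₀(9.429e-7/6.923e-13) = log₁₀(1.36198e+06) ≈ 6.134.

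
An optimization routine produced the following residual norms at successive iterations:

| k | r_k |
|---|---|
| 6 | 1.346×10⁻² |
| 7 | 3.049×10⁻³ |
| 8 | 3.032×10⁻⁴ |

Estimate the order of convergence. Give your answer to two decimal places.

p ≈ ln(r_8/r_7) / ln(r_7/r_6)
  = ln(3.032×10⁻⁴/3.049×10⁻³) / ln(3.049×10⁻³/1.346×10⁻²)
  = ln(0.0994424) / ln(0.226523)
  = -2.30818 / -1.48491 ≈ 1.55442

1.55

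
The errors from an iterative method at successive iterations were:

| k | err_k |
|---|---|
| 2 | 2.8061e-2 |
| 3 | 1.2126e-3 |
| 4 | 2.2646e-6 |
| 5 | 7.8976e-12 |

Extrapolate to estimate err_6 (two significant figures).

9.6e-23

First estimate the order: p ≈ ln(err_5/err_4) / ln(err_4/err_3) = ln(7.8976e-12/2.2646e-6)/ln(2.2646e-6/1.2126e-3) = ln(3.48741e-06)/ln(0.00186756) ≈ 2.0000.
Then err_6 ≈ err_5·(err_5/err_4)^p = 7.8976e-12·(3.48741e-06)^2.0000 = 7.8976e-12·1.2162e-11 ≈ 9.605e-23.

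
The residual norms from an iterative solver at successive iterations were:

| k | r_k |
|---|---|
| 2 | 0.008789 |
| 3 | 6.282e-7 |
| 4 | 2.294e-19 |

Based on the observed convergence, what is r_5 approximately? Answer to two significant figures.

First estimate the order: p ≈ ln(r_4/r_3) / ln(r_3/r_2) = ln(2.294e-19/6.282e-7)/ln(6.282e-7/0.008789) = ln(3.6517e-13)/ln(7.14757e-05) ≈ 3.0000.
Then r_5 ≈ r_4·(r_4/r_3)^p = 2.294e-19·(3.6517e-13)^3.0000 = 2.294e-19·4.86951e-38 ≈ 1.117e-56.

1.1e-56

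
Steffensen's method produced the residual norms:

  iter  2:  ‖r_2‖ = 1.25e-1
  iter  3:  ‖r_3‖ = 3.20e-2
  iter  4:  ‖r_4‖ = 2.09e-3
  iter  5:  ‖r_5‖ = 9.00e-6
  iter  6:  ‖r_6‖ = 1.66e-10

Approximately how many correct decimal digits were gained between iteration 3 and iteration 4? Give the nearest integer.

Digits gained ≈ log₁₀(‖r_3‖/‖r_4‖) = log₁₀(3.20e-2/2.09e-3) = log₁₀(15.311) ≈ 1.185.

1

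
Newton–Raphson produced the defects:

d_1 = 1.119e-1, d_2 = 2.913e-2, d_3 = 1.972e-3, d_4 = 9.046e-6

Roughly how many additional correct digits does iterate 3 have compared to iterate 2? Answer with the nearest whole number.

Digits gained ≈ log₁₀(d_2/d_3) = log₁₀(2.913e-2/1.972e-3) = log₁₀(14.7718) ≈ 1.169.

1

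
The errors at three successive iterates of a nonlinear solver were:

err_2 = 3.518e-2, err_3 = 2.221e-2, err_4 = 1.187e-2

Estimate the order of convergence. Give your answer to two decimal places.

1.36

p ≈ ln(err_4/err_3) / ln(err_3/err_2)
  = ln(1.187e-2/2.221e-2) / ln(2.221e-2/3.518e-2)
  = ln(0.534444) / ln(0.631325)
  = -0.62653 / -0.45993 ≈ 1.36223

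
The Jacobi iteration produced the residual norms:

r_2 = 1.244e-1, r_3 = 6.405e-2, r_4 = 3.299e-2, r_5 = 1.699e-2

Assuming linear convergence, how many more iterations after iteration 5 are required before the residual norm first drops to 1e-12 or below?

Rate ρ ≈ r_5/r_4 = 1.699e-2/3.299e-2 = 0.5150.
After j more steps, r_{5+j} ≈ 1.699e-2·ρ^j; need ρ^j ≤ 1e-12/1.699e-2 = 5.88582e-11.
j ≥ ln(5.88582e-11)/ln(0.5150) = -23.5559/-0.66359 = 35.498.
So 36 more iterations are needed.

36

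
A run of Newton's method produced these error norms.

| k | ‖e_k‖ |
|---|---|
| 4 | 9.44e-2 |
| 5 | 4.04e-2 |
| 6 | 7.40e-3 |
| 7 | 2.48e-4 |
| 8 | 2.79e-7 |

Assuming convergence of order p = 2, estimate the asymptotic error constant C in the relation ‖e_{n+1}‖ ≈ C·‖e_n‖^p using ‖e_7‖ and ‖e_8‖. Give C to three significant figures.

C ≈ ‖e_8‖ / ‖e_7‖^2
  = 2.79e-7 / (2.48e-4)^2
  = 2.79e-7 / 6.1504e-08 ≈ 4.5363

4.54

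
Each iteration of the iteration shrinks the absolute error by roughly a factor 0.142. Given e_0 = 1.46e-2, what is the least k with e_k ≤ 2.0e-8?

7

After k steps, e_k ≈ 1.46e-2·0.142^k.
Need 0.142^k ≤ 2.0e-8/1.46e-2 = 1.36986e-06.
k ≥ ln(1.36986e-06)/ln(0.142) = -13.5008/-1.95193 = 6.917.
Smallest integer k = 7.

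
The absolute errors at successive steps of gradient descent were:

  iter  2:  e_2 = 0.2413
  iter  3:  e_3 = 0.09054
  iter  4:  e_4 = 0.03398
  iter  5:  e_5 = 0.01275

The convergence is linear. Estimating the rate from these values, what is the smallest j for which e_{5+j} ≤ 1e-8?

Rate ρ ≈ e_5/e_4 = 0.01275/0.03398 = 0.3752.
After j more steps, e_{5+j} ≈ 0.01275·ρ^j; need ρ^j ≤ 1e-8/0.01275 = 7.84314e-07.
j ≥ ln(7.84314e-07)/ln(0.3752) = -14.0585/-0.98030 = 14.341.
So 15 more iterations are needed.

15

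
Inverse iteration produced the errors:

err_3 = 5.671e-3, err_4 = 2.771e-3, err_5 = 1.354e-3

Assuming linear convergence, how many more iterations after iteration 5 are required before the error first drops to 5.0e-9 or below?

18

Rate ρ ≈ err_5/err_4 = 1.354e-3/2.771e-3 = 0.4886.
After j more steps, err_{5+j} ≈ 1.354e-3·ρ^j; need ρ^j ≤ 5.0e-9/1.354e-3 = 3.69276e-06.
j ≥ ln(3.69276e-06)/ln(0.4886) = -12.5091/-0.71621 = 17.466.
So 18 more iterations are needed.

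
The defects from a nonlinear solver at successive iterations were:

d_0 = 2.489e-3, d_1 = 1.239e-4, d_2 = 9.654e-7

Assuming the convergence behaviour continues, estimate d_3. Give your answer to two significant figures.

First estimate the order: p ≈ ln(d_2/d_1) / ln(d_1/d_0) = ln(9.654e-7/1.239e-4)/ln(1.239e-4/2.489e-3) = ln(0.00779177)/ln(0.049779) ≈ 1.6181.
Then d_3 ≈ d_2·(d_2/d_1)^p = 9.654e-7·(0.00779177)^1.6181 = 9.654e-7·0.000387665 ≈ 3.743e-10.

3.7e-10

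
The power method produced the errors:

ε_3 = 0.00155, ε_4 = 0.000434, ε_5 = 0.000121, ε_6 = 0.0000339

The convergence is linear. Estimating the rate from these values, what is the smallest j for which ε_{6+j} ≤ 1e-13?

16

Rate ρ ≈ ε_6/ε_5 = 0.0000339/0.000121 = 0.2802.
After j more steps, ε_{6+j} ≈ 0.0000339·ρ^j; need ρ^j ≤ 1e-13/0.0000339 = 2.94985e-09.
j ≥ ln(2.94985e-09)/ln(0.2802) = -19.6415/-1.27225 = 15.438.
So 16 more iterations are needed.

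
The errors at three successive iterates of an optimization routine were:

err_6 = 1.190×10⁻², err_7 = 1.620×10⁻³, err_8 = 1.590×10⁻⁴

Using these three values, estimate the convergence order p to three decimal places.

1.164

p ≈ ln(err_8/err_7) / ln(err_7/err_6)
  = ln(1.590×10⁻⁴/1.620×10⁻³) / ln(1.620×10⁻³/1.190×10⁻²)
  = ln(0.0981481) / ln(0.136134)
  = -2.321278 / -1.994116 ≈ 1.164064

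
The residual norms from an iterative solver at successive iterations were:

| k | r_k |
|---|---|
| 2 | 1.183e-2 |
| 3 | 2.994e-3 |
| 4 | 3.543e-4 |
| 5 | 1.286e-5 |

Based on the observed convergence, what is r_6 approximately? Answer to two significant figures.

7.4e-8

First estimate the order: p ≈ ln(r_5/r_4) / ln(r_4/r_3) = ln(1.286e-5/3.543e-4)/ln(3.543e-4/2.994e-3) = ln(0.0362969)/ln(0.118337) ≈ 1.5537.
Then r_6 ≈ r_5·(r_5/r_4)^p = 1.286e-5·(0.0362969)^1.5537 = 1.286e-5·0.00578721 ≈ 7.442e-08.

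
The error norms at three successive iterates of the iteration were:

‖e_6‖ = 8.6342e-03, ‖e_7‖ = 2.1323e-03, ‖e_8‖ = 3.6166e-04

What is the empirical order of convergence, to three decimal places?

1.269

p ≈ ln(‖e_8‖/‖e_7‖) / ln(‖e_7‖/‖e_6‖)
  = ln(3.6166e-04/2.1323e-03) / ln(2.1323e-03/8.6342e-03)
  = ln(0.16961) / ln(0.24696)
  = -1.774254 / -1.398529 ≈ 1.268657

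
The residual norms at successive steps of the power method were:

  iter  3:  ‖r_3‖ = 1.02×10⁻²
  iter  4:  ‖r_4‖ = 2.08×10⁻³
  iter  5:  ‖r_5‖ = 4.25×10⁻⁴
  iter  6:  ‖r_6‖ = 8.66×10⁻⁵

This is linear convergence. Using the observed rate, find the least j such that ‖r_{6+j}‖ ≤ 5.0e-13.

12

Rate ρ ≈ ‖r_6‖/‖r_5‖ = 8.66×10⁻⁵/4.25×10⁻⁴ = 0.2038.
After j more steps, ‖r_{6+j}‖ ≈ 8.66×10⁻⁵·ρ^j; need ρ^j ≤ 5.0e-13/8.66×10⁻⁵ = 5.77367e-09.
j ≥ ln(5.77367e-09)/ln(0.2038) = -18.9700/-1.59062 = 11.926.
So 12 more iterations are needed.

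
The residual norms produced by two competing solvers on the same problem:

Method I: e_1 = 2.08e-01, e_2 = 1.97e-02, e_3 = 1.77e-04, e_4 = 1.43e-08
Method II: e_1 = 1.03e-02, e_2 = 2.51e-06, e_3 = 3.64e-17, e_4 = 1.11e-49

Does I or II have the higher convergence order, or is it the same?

Method I: p ≈ ln(1.43e-08/1.77e-04)/ln(1.77e-04/1.97e-02) ≈ 2.00.
Method II: p ≈ ln(1.11e-49/3.64e-17)/ln(3.64e-17/2.51e-06) ≈ 3.00.
Method II has the higher order (≈3.0 vs ≈2.0).

II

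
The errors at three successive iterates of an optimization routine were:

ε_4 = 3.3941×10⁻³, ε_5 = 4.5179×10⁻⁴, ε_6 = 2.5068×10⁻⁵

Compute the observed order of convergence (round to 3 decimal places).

1.434

p ≈ ln(ε_6/ε_5) / ln(ε_5/ε_4)
  = ln(2.5068×10⁻⁵/4.5179×10⁻⁴) / ln(4.5179×10⁻⁴/3.3941×10⁻³)
  = ln(0.055486) / ln(0.13311)
  = -2.891625 / -2.016579 ≈ 1.433926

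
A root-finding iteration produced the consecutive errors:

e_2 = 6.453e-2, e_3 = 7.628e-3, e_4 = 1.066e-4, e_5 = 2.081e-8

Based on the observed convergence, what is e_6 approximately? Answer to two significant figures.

7.9e-16

First estimate the order: p ≈ ln(e_5/e_4) / ln(e_4/e_3) = ln(2.081e-8/1.066e-4)/ln(1.066e-4/7.628e-3) = ln(0.000195216)/ln(0.0139748) ≈ 2.0001.
Then e_6 ≈ e_5·(e_5/e_4)^p = 2.081e-8·(0.000195216)^2.0001 = 2.081e-8·3.80767e-08 ≈ 7.924e-16.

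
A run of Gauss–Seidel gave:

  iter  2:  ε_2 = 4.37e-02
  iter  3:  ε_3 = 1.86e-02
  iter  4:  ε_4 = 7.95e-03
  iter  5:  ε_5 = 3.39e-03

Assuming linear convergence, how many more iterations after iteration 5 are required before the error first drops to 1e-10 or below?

Rate ρ ≈ ε_5/ε_4 = 3.39e-03/7.95e-03 = 0.4264.
After j more steps, ε_{5+j} ≈ 3.39e-03·ρ^j; need ρ^j ≤ 1e-10/3.39e-03 = 2.94985e-08.
j ≥ ln(2.94985e-08)/ln(0.4264) = -17.3389/-0.85238 = 20.342.
So 21 more iterations are needed.

21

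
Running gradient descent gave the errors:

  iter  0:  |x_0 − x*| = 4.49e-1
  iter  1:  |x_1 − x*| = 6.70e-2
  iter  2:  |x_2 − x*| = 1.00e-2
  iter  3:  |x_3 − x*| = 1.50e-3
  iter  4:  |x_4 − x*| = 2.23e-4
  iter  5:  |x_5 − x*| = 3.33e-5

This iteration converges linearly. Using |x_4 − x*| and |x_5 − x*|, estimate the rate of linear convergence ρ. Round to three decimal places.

ρ ≈ |x_5 − x*|/|x_4 − x*| = 3.33e-5/2.23e-4 = 0.14933

0.149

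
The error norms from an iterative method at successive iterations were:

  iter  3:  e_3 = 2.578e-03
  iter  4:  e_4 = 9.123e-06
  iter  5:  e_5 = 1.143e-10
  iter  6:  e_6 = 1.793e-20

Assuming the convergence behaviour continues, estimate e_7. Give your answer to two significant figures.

First estimate the order: p ≈ ln(e_6/e_5) / ln(e_5/e_4) = ln(1.793e-20/1.143e-10)/ln(1.143e-10/9.123e-06) = ln(1.56868e-10)/ln(1.25288e-05) ≈ 2.0001.
Then e_7 ≈ e_6·(e_6/e_5)^p = 1.793e-20·(1.56868e-10)^2.0001 = 1.793e-20·2.45521e-20 ≈ 4.402e-40.

4.4e-40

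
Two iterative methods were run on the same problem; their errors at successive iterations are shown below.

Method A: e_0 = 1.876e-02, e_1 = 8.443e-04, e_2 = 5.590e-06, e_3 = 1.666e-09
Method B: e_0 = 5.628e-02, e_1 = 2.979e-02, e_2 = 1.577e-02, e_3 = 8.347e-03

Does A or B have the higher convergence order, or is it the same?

Method A: p ≈ ln(1.666e-09/5.590e-06)/ln(5.590e-06/8.443e-04) ≈ 1.62.
Method B: p ≈ ln(8.347e-03/1.577e-02)/ln(1.577e-02/2.979e-02) ≈ 1.00.
Method A has the higher order (≈1.6 vs ≈1.0).

A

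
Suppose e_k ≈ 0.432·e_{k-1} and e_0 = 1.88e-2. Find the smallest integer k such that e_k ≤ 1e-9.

After k steps, e_k ≈ 1.88e-2·0.432^k.
Need 0.432^k ≤ 1e-9/1.88e-2 = 5.31915e-08.
k ≥ ln(5.31915e-08)/ln(0.432) = -16.7494/-0.83933 = 19.956.
Smallest integer k = 20.

20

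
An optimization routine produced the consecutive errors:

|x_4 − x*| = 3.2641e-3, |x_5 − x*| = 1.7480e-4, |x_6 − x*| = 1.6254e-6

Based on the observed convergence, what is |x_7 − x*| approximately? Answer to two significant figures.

First estimate the order: p ≈ ln(|x_6 − x*|/|x_5 − x*|) / ln(|x_5 − x*|/|x_4 − x*|) = ln(1.6254e-6/1.7480e-4)/ln(1.7480e-4/3.2641e-3) = ln(0.00929863)/ln(0.0535523) ≈ 1.5981.
Then |x_7 − x*| ≈ |x_6 − x*|·(|x_6 − x*|/|x_5 − x*|)^p = 1.6254e-6·(0.00929863)^1.5981 = 1.6254e-6·0.00056667 ≈ 9.211e-10.

9.2e-10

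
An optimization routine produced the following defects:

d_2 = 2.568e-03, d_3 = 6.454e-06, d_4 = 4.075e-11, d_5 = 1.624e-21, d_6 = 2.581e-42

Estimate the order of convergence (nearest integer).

Consecutive ratios: d_6/d_5 = 2.581e-42/1.624e-21 = 1.58929e-21, d_5/d_4 = 1.624e-21/4.075e-11 = 3.98528e-11.
p ≈ ln(1.58929e-21)/ln(3.98528e-11) = -47.8910/-23.9458 ≈ 2.00.
So the convergence is quadratic (order 2).

2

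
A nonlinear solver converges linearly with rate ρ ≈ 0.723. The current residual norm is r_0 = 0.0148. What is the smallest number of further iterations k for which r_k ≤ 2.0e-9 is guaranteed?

After k steps, r_k ≈ 0.0148·0.723^k.
Need 0.723^k ≤ 2.0e-9/0.0148 = 1.35135e-07.
k ≥ ln(1.35135e-07)/ln(0.723) = -15.8170/-0.32435 = 48.765.
Smallest integer k = 49.

49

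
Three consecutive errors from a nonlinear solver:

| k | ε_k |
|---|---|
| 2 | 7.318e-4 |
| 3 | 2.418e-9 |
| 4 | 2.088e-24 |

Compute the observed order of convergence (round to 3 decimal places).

2.748

p ≈ ln(ε_4/ε_3) / ln(ε_3/ε_2)
  = ln(2.088e-24/2.418e-9) / ln(2.418e-9/7.318e-4)
  = ln(8.63524e-16) / ln(3.30418e-06)
  = -34.685510 / -12.620322 ≈ 2.748386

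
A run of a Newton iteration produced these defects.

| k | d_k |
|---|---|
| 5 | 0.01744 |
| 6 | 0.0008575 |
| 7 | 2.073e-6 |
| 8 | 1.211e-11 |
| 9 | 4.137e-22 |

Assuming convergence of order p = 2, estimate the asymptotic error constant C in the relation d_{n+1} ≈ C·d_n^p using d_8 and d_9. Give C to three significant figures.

C ≈ d_9 / d_8^2
  = 4.137e-22 / (1.211e-11)^2
  = 4.137e-22 / 1.46652e-22 ≈ 2.821

2.82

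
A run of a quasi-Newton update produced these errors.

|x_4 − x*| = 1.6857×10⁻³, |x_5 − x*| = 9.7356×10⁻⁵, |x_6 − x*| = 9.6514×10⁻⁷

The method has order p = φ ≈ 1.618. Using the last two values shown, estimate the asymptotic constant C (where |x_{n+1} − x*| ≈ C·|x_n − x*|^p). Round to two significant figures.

C ≈ |x_6 − x*| / |x_5 − x*|^1.618
  = 9.6514×10⁻⁷ / (9.7356×10⁻⁵)^1.618
  = 9.6514×10⁻⁷ / 3.22976e-07 ≈ 2.9883

3.0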